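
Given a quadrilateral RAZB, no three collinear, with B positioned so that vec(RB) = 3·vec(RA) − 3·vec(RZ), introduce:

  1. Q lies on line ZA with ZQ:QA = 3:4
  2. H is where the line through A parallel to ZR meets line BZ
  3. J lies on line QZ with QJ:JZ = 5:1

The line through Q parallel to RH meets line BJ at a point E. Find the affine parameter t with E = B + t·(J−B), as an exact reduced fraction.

Choose coordinates R = (0, 0), A = (1, 0), Z = (0, 1), B = (3, -3).
1. Q lies on line ZA with ZQ:QA = 3:4 ⇒ Q = (3/7, 4/7)
2. H is where the line through A parallel to ZR meets line BZ ⇒ H = (1, -1/3)
3. J lies on line QZ with QJ:JZ = 5:1 ⇒ J = (1/14, 13/14)
through Q parallel to RH: direction (1, -1/3); meets BJ at E = (267/868, 531/868)
E = B + t·(J−B) with t = 57/62

t = 57/62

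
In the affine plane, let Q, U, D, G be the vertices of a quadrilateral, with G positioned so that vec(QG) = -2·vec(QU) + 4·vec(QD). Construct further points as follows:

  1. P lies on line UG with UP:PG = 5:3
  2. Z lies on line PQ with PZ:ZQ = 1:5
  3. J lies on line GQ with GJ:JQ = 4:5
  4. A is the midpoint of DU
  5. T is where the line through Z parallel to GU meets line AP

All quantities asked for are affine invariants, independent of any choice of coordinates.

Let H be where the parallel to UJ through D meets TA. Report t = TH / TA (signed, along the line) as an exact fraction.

Assign Q = (0, 0), U = (1, 0), D = (0, 1), G = (-2, 4) — the answer is frame-independent, so this choice is without loss of generality.
1. P lies on line UG with UP:PG = 5:3 ⇒ P = (-7/8, 5/2)
2. Z lies on line PQ with PZ:ZQ = 1:5 ⇒ Z = (-35/48, 25/12)
3. J lies on line GQ with GJ:JQ = 4:5 ⇒ J = (-10/9, 20/9)
4. A is the midpoint of DU ⇒ A = (1/2, 1/2)
5. T is where the line through Z parallel to GU meets line AP ⇒ T = (23/24, -1/6)
through D parallel to UJ: direction (-19/9, 20/9); meets TA at H = (95/168, 17/42)
H = T + t·(A−T) with t = 6/7

t = 6/7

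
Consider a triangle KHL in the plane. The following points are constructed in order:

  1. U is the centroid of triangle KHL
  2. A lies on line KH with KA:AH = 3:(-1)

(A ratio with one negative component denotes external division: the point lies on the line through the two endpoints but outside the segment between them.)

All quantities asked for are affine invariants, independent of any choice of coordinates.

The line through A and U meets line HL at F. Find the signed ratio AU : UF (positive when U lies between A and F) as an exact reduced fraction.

AU:UF = -5/2

Set K = (0, 0), H = (1, 0), L = (0, 1); any affine frame gives the same invariant.
1. U is the centroid of triangle KHL ⇒ U = (1/3, 1/3)
2. A lies on line KH with KA:AH = 3:(-1) ⇒ A = (3/2, 0)
line AU meets HL at F = (4/5, 1/5)
U = A + t·(F−A) with t = 5/3, so AU:UF = 5/3:-2/3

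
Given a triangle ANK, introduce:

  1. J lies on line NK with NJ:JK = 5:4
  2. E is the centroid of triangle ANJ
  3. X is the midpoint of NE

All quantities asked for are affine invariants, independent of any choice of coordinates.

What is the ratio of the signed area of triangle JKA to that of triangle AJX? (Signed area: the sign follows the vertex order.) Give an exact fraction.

[JKA]:[AJX] = -6/5

Choose coordinates A = (0, 0), N = (1, 0), K = (0, 1).
1. J lies on line NK with NJ:JK = 5:4 ⇒ J = (4/9, 5/9)
2. E is the centroid of triangle ANJ ⇒ E = (13/27, 5/27)
3. X is the midpoint of NE ⇒ X = (20/27, 5/54)
2·[JKA] = 4/9, 2·[AJX] = -10/27
[JKA]:[AJX] = 4/9:-10/27 = -6/5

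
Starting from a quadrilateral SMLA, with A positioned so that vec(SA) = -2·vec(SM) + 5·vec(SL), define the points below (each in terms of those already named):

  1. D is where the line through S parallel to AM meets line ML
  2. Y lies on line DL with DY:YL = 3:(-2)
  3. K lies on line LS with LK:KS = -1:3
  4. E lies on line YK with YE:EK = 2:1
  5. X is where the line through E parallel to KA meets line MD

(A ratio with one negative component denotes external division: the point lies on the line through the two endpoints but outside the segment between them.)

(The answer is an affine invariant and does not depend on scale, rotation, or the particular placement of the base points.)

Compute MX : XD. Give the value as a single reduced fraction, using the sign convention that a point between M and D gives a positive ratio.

Assign S = (0, 0), M = (1, 0), L = (0, 1), A = (-2, 5) — the answer is frame-independent, so this choice is without loss of generality.
1. D is where the line through S parallel to AM meets line ML ⇒ D = (-3/2, 5/2)
2. Y lies on line DL with DY:YL = 3:(-2) ⇒ Y = (3, -2)
3. K lies on line LS with LK:KS = -1:3 ⇒ K = (0, 3/2)
4. E lies on line YK with YE:EK = 2:1 ⇒ E = (1, 1/3)
5. X is where the line through E parallel to KA meets line MD ⇒ X = (13/9, -4/9)
X = M + t·(D−M) with t = -8/45, so MX:XD = t:(1−t) = -8/45:53/45

MX:XD = -8/53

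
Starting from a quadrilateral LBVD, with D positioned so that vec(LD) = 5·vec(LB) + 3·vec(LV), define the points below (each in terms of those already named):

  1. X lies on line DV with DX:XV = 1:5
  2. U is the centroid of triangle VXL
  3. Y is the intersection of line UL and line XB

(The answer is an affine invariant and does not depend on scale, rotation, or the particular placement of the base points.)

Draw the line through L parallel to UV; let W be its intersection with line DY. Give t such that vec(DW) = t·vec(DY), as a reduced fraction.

Work in coordinates with L = (0, 0), B = (1, 0), V = (0, 1), D = (5, 3).
1. X lies on line DV with DX:XV = 1:5 ⇒ X = (25/6, 8/3)
2. U is the centroid of triangle VXL ⇒ U = (25/18, 11/9)
3. Y is the intersection of line UL and line XB ⇒ Y = (-200/9, -176/9)
through L parallel to UV: direction (-25/18, -2/9); meets DY at W = (200/117, 32/117)
W = D + t·(Y−D) with t = 11/91

t = 11/91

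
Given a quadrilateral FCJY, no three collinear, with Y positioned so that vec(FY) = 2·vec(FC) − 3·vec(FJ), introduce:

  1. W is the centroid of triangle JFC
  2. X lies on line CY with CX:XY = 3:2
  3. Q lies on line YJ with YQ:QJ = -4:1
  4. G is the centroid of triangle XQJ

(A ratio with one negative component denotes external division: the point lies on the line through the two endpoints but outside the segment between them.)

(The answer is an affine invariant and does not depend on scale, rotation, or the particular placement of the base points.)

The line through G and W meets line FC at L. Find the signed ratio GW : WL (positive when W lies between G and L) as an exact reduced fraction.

GW:WL = 8/15

Set F = (0, 0), C = (1, 0), J = (0, 1), Y = (2, -3); any affine frame gives the same invariant.
1. W is the centroid of triangle JFC ⇒ W = (1/3, 1/3)
2. X lies on line CY with CX:XY = 3:2 ⇒ X = (8/5, -9/5)
3. Q lies on line YJ with YQ:QJ = -4:1 ⇒ Q = (-2/3, 7/3)
4. G is the centroid of triangle XQJ ⇒ G = (14/45, 23/45)
line GW meets FC at L = (3/8, 0)
W = G + t·(L−G) with t = 8/23, so GW:WL = 8/23:15/23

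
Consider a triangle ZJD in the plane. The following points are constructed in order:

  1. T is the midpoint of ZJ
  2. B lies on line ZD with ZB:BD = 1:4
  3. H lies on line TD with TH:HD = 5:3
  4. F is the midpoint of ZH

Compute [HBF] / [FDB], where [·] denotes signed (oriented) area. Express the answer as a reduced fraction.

Work in coordinates with Z = (0, 0), J = (1, 0), D = (0, 1).
1. T is the midpoint of ZJ ⇒ T = (1/2, 0)
2. B lies on line ZD with ZB:BD = 1:4 ⇒ B = (0, 1/5)
3. H lies on line TD with TH:HD = 5:3 ⇒ H = (3/16, 5/8)
4. F is the midpoint of ZH ⇒ F = (3/32, 5/16)
2·[HBF] = 3/160, 2·[FDB] = 3/40
[HBF]:[FDB] = 3/160:3/40 = 1/4

[HBF]:[FDB] = 1/4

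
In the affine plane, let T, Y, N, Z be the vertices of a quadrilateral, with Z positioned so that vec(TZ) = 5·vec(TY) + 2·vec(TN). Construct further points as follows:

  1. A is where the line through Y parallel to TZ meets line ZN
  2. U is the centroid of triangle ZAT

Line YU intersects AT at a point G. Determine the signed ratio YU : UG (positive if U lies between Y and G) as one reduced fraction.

YU:UG = -23/5

Work in coordinates with T = (0, 0), Y = (1, 0), N = (0, 1), Z = (5, 2).
1. A is where the line through Y parallel to TZ meets line ZN ⇒ A = (7, 12/5)
2. U is the centroid of triangle ZAT ⇒ U = (4, 22/15)
line YU meets AT at G = (77/23, 132/115)
U = Y + t·(G−Y) with t = 23/18, so YU:UG = 23/18:-5/18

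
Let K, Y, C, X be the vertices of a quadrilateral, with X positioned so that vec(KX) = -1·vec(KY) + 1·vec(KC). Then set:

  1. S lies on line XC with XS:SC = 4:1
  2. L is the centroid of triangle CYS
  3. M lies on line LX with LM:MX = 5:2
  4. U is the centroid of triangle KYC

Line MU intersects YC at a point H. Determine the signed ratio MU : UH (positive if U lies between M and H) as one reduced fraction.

Work in coordinates with K = (0, 0), Y = (1, 0), C = (0, 1), X = (-1, 1).
1. S lies on line XC with XS:SC = 4:1 ⇒ S = (-1/5, 1)
2. L is the centroid of triangle CYS ⇒ L = (4/15, 2/3)
3. M lies on line LX with LM:MX = 5:2 ⇒ M = (-67/105, 19/21)
4. U is the centroid of triangle KYC ⇒ U = (1/3, 1/3)
line MU meets YC at H = (8/7, -1/7)
U = M + t·(H−M) with t = 6/11, so MU:UH = 6/11:5/11

MU:UH = 6/5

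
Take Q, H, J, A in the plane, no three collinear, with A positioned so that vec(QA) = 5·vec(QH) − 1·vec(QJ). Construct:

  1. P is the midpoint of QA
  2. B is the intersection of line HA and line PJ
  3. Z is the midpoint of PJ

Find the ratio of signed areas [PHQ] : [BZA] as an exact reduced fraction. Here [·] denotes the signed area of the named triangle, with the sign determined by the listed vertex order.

[PHQ]:[BZA] = -14/25

Choose coordinates Q = (0, 0), H = (1, 0), J = (0, 1), A = (5, -1).
1. P is the midpoint of QA ⇒ P = (5/2, -1/2)
2. B is the intersection of line HA and line PJ ⇒ B = (15/7, -2/7)
3. Z is the midpoint of PJ ⇒ Z = (5/4, 1/4)
2·[PHQ] = 1/2, 2·[BZA] = -25/28
[PHQ]:[BZA] = 1/2:-25/28 = -14/25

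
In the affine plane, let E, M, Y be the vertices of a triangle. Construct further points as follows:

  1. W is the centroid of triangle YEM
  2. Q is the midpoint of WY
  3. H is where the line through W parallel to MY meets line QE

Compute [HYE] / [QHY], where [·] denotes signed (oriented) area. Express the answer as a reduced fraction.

Set E = (0, 0), M = (1, 0), Y = (0, 1); any affine frame gives the same invariant.
1. W is the centroid of triangle YEM ⇒ W = (1/3, 1/3)
2. Q is the midpoint of WY ⇒ Q = (1/6, 2/3)
3. H is where the line through W parallel to MY meets line QE ⇒ H = (2/15, 8/15)
2·[HYE] = 2/15, 2·[QHY] = -1/30
[HYE]:[QHY] = 2/15:-1/30 = -4

[HYE]:[QHY] = -4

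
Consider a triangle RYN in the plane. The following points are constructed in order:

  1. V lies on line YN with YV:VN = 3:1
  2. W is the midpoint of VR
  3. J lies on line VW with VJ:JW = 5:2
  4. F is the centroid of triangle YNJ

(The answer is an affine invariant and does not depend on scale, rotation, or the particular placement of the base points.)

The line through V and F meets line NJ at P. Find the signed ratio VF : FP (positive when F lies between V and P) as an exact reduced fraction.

VF:FP = -1/4

Assign R = (0, 0), Y = (1, 0), N = (0, 1) — the answer is frame-independent, so this choice is without loss of generality.
1. V lies on line YN with YV:VN = 3:1 ⇒ V = (1/4, 3/4)
2. W is the midpoint of VR ⇒ W = (1/8, 3/8)
3. J lies on line VW with VJ:JW = 5:2 ⇒ J = (9/56, 27/56)
4. F is the centroid of triangle YNJ ⇒ F = (65/168, 83/168)
line VF meets NJ at P = (-9/56, 85/56)
F = V + t·(P−V) with t = -1/3, so VF:FP = -1/3:4/3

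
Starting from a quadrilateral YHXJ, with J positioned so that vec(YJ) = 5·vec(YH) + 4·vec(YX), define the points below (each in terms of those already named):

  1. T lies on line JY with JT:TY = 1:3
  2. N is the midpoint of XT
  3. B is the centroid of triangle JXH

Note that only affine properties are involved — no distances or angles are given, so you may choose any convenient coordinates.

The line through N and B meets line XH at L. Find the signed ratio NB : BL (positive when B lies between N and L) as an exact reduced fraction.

Choose coordinates Y = (0, 0), H = (1, 0), X = (0, 1), J = (5, 4).
1. T lies on line JY with JT:TY = 1:3 ⇒ T = (15/4, 3)
2. N is the midpoint of XT ⇒ N = (15/8, 2)
3. B is the centroid of triangle JXH ⇒ B = (2, 5/3)
line NB meets XH at L = (18/5, -13/5)
B = N + t·(L−N) with t = 5/69, so NB:BL = 5/69:64/69

NB:BL = 5/64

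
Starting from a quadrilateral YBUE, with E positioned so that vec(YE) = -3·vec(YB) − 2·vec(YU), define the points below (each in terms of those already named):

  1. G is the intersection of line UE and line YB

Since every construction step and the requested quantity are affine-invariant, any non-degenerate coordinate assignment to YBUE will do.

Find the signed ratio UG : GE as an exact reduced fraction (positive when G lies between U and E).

Assign Y = (0, 0), B = (1, 0), U = (0, 1), E = (-3, -2) — the answer is frame-independent, so this choice is without loss of generality.
1. G is the intersection of line UE and line YB ⇒ G = (-1, 0)
G = U + t·(E−U) with t = 1/3, so UG:GE = t:(1−t) = 1/3:2/3

UG:GE = 1/2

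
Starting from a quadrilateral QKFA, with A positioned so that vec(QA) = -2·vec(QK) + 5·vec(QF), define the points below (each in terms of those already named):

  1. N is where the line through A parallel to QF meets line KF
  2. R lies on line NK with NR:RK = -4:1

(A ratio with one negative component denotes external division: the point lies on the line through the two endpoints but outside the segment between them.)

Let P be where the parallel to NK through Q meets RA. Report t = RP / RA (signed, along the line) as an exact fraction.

t = -1/2

Assign Q = (0, 0), K = (1, 0), F = (0, 1), A = (-2, 5) — the answer is frame-independent, so this choice is without loss of generality.
1. N is where the line through A parallel to QF meets line KF ⇒ N = (-2, 3)
2. R lies on line NK with NR:RK = -4:1 ⇒ R = (2, -1)
through Q parallel to NK: direction (3, -3); meets RA at P = (4, -4)
P = R + t·(A−R) with t = -1/2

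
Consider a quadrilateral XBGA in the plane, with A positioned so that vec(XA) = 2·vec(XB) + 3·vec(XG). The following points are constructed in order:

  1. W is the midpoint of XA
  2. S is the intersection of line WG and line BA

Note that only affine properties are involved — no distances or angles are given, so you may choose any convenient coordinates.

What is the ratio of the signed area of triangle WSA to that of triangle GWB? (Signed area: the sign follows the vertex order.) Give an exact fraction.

[WSA]:[GWB] = -2/5

Choose coordinates X = (0, 0), B = (1, 0), G = (0, 1), A = (2, 3).
1. W is the midpoint of XA ⇒ W = (1, 3/2)
2. S is the intersection of line WG and line BA ⇒ S = (8/5, 9/5)
2·[WSA] = 3/5, 2·[GWB] = -3/2
[WSA]:[GWB] = 3/5:-3/2 = -2/5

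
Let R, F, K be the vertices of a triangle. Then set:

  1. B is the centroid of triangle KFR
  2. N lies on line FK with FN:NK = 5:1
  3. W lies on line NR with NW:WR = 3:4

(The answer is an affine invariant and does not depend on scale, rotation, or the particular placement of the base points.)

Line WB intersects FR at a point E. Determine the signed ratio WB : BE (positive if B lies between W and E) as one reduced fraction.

WB:BE = 3/7

Choose coordinates R = (0, 0), F = (1, 0), K = (0, 1).
1. B is the centroid of triangle KFR ⇒ B = (1/3, 1/3)
2. N lies on line FK with FN:NK = 5:1 ⇒ N = (1/6, 5/6)
3. W lies on line NR with NW:WR = 3:4 ⇒ W = (2/21, 10/21)
line WB meets FR at E = (8/9, 0)
B = W + t·(E−W) with t = 3/10, so WB:BE = 3/10:7/10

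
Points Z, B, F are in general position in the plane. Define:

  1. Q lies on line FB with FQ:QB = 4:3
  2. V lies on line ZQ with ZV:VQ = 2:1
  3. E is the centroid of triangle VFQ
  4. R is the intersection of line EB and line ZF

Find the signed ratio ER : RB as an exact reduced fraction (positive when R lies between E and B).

Choose coordinates Z = (0, 0), B = (1, 0), F = (0, 1).
1. Q lies on line FB with FQ:QB = 4:3 ⇒ Q = (4/7, 3/7)
2. V lies on line ZQ with ZV:VQ = 2:1 ⇒ V = (8/21, 2/7)
3. E is the centroid of triangle VFQ ⇒ E = (20/63, 4/7)
4. R is the intersection of line EB and line ZF ⇒ R = (0, 36/43)
R = E + t·(B−E) with t = -20/43, so ER:RB = t:(1−t) = -20/43:63/43

ER:RB = -20/63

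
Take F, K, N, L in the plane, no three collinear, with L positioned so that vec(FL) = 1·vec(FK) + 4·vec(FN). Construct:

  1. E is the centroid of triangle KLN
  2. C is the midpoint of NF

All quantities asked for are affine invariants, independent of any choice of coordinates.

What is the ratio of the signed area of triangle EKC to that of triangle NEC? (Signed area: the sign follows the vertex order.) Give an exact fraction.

[EKC]:[NEC] = 9/2

Assign F = (0, 0), K = (1, 0), N = (0, 1), L = (1, 4) — the answer is frame-independent, so this choice is without loss of generality.
1. E is the centroid of triangle KLN ⇒ E = (2/3, 5/3)
2. C is the midpoint of NF ⇒ C = (0, 1/2)
2·[EKC] = -3/2, 2·[NEC] = -1/3
[EKC]:[NEC] = -3/2:-1/3 = 9/2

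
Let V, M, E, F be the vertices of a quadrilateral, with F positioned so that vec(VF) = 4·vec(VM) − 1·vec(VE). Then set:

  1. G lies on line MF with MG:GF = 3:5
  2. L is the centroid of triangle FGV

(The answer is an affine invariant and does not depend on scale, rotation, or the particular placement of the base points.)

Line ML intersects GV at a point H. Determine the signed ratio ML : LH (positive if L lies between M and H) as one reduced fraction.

ML:LH = -14/5

Work in coordinates with V = (0, 0), M = (1, 0), E = (0, 1), F = (4, -1).
1. G lies on line MF with MG:GF = 3:5 ⇒ G = (17/8, -3/8)
2. L is the centroid of triangle FGV ⇒ L = (49/24, -11/24)
line ML meets GV at H = (187/112, -33/112)
L = M + t·(H−M) with t = 14/9, so ML:LH = 14/9:-5/9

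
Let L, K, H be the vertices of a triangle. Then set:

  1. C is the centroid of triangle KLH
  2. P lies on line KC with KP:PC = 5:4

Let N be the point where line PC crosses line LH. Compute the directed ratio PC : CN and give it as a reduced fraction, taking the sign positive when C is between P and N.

PC:CN = 8/9

Assign L = (0, 0), K = (1, 0), H = (0, 1) — the answer is frame-independent, so this choice is without loss of generality.
1. C is the centroid of triangle KLH ⇒ C = (1/3, 1/3)
2. P lies on line KC with KP:PC = 5:4 ⇒ P = (17/27, 5/27)
line PC meets LH at N = (0, 1/2)
C = P + t·(N−P) with t = 8/17, so PC:CN = 8/17:9/17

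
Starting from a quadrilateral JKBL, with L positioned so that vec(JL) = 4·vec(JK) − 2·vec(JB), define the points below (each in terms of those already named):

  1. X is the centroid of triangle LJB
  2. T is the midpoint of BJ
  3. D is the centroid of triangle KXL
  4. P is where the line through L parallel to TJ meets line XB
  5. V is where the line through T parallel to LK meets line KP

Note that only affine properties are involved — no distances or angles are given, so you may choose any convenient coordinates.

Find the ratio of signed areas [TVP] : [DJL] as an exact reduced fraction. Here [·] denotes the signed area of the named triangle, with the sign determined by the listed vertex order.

Choose coordinates J = (0, 0), K = (1, 0), B = (0, 1), L = (4, -2).
1. X is the centroid of triangle LJB ⇒ X = (4/3, -1/3)
2. T is the midpoint of BJ ⇒ T = (0, 1/2)
3. D is the centroid of triangle KXL ⇒ D = (19/9, -7/9)
4. P is where the line through L parallel to TJ meets line XB ⇒ P = (4, -3)
5. V is where the line through T parallel to LK meets line KP ⇒ V = (3/2, -1/2)
2·[TVP] = -5/4, 2·[DJL] = 10/9
[TVP]:[DJL] = -5/4:10/9 = -9/8

[TVP]:[DJL] = -9/8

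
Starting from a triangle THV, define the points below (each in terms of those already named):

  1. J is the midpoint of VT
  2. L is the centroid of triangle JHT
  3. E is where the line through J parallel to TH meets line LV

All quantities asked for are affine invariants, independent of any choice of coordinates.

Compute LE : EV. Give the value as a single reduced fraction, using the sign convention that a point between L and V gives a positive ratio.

Set T = (0, 0), H = (1, 0), V = (0, 1); any affine frame gives the same invariant.
1. J is the midpoint of VT ⇒ J = (0, 1/2)
2. L is the centroid of triangle JHT ⇒ L = (1/3, 1/6)
3. E is where the line through J parallel to TH meets line LV ⇒ E = (1/5, 1/2)
E = L + t·(V−L) with t = 2/5, so LE:EV = t:(1−t) = 2/5:3/5

LE:EV = 2/3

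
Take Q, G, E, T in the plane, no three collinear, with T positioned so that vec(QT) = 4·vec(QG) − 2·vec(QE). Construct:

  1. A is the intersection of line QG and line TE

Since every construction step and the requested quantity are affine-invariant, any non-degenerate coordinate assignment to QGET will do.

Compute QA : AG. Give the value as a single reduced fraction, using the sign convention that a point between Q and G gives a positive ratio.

Choose coordinates Q = (0, 0), G = (1, 0), E = (0, 1), T = (4, -2).
1. A is the intersection of line QG and line TE ⇒ A = (4/3, 0)
A = Q + t·(G−Q) with t = 4/3, so QA:AG = t:(1−t) = 4/3:-1/3

QA:AG = -4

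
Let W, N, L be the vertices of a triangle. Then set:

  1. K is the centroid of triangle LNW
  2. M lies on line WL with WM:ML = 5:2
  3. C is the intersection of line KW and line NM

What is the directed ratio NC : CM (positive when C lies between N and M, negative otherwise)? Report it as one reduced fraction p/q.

NC:CM = 7/5

Assign W = (0, 0), N = (1, 0), L = (0, 1) — the answer is frame-independent, so this choice is without loss of generality.
1. K is the centroid of triangle LNW ⇒ K = (1/3, 1/3)
2. M lies on line WL with WM:ML = 5:2 ⇒ M = (0, 5/7)
3. C is the intersection of line KW and line NM ⇒ C = (5/12, 5/12)
C = N + t·(M−N) with t = 7/12, so NC:CM = t:(1−t) = 7/12:5/12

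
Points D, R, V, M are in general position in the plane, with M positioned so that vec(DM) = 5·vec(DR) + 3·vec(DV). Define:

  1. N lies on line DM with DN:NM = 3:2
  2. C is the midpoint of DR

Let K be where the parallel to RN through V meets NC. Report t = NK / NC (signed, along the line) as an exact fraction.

t = 38/9

Work in coordinates with D = (0, 0), R = (1, 0), V = (0, 1), M = (5, 3).
1. N lies on line DM with DN:NM = 3:2 ⇒ N = (3, 9/5)
2. C is the midpoint of DR ⇒ C = (1/2, 0)
through V parallel to RN: direction (2, 9/5); meets NC at K = (-68/9, -29/5)
K = N + t·(C−N) with t = 38/9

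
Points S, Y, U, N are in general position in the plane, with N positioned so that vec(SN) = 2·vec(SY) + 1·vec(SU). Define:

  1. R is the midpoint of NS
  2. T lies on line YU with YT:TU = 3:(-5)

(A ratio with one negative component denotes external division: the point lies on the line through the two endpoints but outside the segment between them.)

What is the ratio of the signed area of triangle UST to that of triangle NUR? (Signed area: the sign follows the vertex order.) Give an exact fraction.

Work in coordinates with S = (0, 0), Y = (1, 0), U = (0, 1), N = (2, 1).
1. R is the midpoint of NS ⇒ R = (1, 1/2)
2. T lies on line YU with YT:TU = 3:(-5) ⇒ T = (5/2, -3/2)
2·[UST] = 5/2, 2·[NUR] = 1
[UST]:[NUR] = 5/2:1 = 5/2

[UST]:[NUR] = 5/2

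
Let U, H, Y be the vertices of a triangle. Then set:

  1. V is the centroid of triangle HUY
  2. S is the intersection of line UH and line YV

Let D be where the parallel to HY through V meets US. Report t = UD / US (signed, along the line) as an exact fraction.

t = 4/3

Choose coordinates U = (0, 0), H = (1, 0), Y = (0, 1).
1. V is the centroid of triangle HUY ⇒ V = (1/3, 1/3)
2. S is the intersection of line UH and line YV ⇒ S = (1/2, 0)
through V parallel to HY: direction (-1, 1); meets US at D = (2/3, 0)
D = U + t·(S−U) with t = 4/3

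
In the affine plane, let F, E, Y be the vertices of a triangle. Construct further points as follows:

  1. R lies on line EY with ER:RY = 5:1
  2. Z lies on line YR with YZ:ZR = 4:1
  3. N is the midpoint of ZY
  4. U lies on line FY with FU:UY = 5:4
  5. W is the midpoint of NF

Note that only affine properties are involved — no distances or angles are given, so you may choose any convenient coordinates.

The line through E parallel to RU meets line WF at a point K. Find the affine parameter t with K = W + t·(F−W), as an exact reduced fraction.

t = 187/37

Choose coordinates F = (0, 0), E = (1, 0), Y = (0, 1).
1. R lies on line EY with ER:RY = 5:1 ⇒ R = (1/6, 5/6)
2. Z lies on line YR with YZ:ZR = 4:1 ⇒ Z = (2/15, 13/15)
3. N is the midpoint of ZY ⇒ N = (1/15, 14/15)
4. U lies on line FY with FU:UY = 5:4 ⇒ U = (0, 5/9)
5. W is the midpoint of NF ⇒ W = (1/30, 7/15)
through E parallel to RU: direction (-1/6, -5/18); meets WF at K = (-5/37, -70/37)
K = W + t·(F−W) with t = 187/37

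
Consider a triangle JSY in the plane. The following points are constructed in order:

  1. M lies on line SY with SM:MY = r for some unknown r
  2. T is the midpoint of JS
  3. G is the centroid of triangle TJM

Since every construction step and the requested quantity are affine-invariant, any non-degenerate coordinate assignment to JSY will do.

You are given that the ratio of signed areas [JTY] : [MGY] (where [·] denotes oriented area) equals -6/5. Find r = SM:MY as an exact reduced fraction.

Set J = (0, 0), S = (1, 0), Y = (0, 1); any affine frame gives the same invariant.
1. With SM:MY = r, write λ = r/(r+1) so M = S + λ·(Y−S); M is affine-linear in λ
2. T is the midpoint of JS ⇒ T = (1/2, 0)
3. G is the centroid of triangle TJM ⇒ G is an affine combination of earlier points and hence also affine-linear in λ
Every point depending on M is an affine combination of M and λ-independent points, so each such coordinate is linear in λ; the λ² term in each signed area is a multiple of (Y−S)×(Y−S) = 0, so 2·[JTY] and 2·[MGY] are each linear in λ. Evaluating at λ=0 and λ=1:
  2·[JTY] = 1/2,   2·[MGY] = 1/2·λ − 1/2
So [JTY]:[MGY] = (1/2) / (1/2·λ − 1/2). Setting this equal to -6/5:
  1/2 = -6/5·(1/2·λ − 1/2)  ⇒  λ = 1/6
Then r = λ/(1−λ) = (1/6)/(5/6) = 1/5. Check: with r = 1/5, M = (5/6, 1/6) and [JTY]:[MGY] = -6/5 as required.

r = 1/5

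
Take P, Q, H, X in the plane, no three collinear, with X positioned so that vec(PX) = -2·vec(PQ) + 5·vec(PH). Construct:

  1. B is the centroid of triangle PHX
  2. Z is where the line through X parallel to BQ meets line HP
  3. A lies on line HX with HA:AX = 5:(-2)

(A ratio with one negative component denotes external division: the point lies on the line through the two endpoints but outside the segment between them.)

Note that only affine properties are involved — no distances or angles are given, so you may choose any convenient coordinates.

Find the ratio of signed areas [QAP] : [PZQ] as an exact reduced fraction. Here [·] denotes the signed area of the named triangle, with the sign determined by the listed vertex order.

Choose coordinates P = (0, 0), Q = (1, 0), H = (0, 1), X = (-2, 5).
1. B is the centroid of triangle PHX ⇒ B = (-2/3, 2)
2. Z is where the line through X parallel to BQ meets line HP ⇒ Z = (0, 13/5)
3. A lies on line HX with HA:AX = 5:(-2) ⇒ A = (-10/3, 23/3)
2·[QAP] = 23/3, 2·[PZQ] = -13/5
[QAP]:[PZQ] = 23/3:-13/5 = -115/39

[QAP]:[PZQ] = -115/39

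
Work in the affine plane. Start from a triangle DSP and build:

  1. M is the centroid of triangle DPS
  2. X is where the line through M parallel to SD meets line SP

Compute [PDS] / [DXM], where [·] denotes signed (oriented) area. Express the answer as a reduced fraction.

Assign D = (0, 0), S = (1, 0), P = (0, 1) — the answer is frame-independent, so this choice is without loss of generality.
1. M is the centroid of triangle DPS ⇒ M = (1/3, 1/3)
2. X is where the line through M parallel to SD meets line SP ⇒ X = (2/3, 1/3)
2·[PDS] = 1, 2·[DXM] = 1/9
[PDS]:[DXM] = 1:1/9 = 9

[PDS]:[DXM] = 9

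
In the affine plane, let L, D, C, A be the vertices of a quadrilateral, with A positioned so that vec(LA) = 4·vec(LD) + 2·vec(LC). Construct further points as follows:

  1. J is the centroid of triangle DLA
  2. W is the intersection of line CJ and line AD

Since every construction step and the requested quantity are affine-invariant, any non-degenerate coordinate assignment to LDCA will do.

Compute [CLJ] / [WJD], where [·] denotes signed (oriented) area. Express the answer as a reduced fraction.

Assign L = (0, 0), D = (1, 0), C = (0, 1), A = (4, 2) — the answer is frame-independent, so this choice is without loss of generality.
1. J is the centroid of triangle DLA ⇒ J = (5/3, 2/3)
2. W is the intersection of line CJ and line AD ⇒ W = (25/13, 8/13)
2·[CLJ] = 5/3, 2·[WJD] = 8/39
[CLJ]:[WJD] = 5/3:8/39 = 65/8

[CLJ]:[WJD] = 65/8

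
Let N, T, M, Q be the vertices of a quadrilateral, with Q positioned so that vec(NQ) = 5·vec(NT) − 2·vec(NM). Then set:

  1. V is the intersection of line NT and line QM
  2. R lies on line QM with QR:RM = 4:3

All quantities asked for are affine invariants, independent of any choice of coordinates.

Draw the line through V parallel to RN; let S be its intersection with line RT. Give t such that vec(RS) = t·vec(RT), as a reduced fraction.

Work in coordinates with N = (0, 0), T = (1, 0), M = (0, 1), Q = (5, -2).
1. V is the intersection of line NT and line QM ⇒ V = (5/3, 0)
2. R lies on line QM with QR:RM = 4:3 ⇒ R = (15/7, -2/7)
through V parallel to RN: direction (-15/7, 2/7); meets RT at S = (5/21, 4/21)
S = R + t·(T−R) with t = 5/3

t = 5/3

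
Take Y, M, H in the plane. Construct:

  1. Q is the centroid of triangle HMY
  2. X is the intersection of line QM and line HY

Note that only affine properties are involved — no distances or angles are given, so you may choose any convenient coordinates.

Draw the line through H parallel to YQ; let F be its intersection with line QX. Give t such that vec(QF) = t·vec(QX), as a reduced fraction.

t = 2

Work in coordinates with Y = (0, 0), M = (1, 0), H = (0, 1).
1. Q is the centroid of triangle HMY ⇒ Q = (1/3, 1/3)
2. X is the intersection of line QM and line HY ⇒ X = (0, 1/2)
through H parallel to YQ: direction (1/3, 1/3); meets QX at F = (-1/3, 2/3)
F = Q + t·(X−Q) with t = 2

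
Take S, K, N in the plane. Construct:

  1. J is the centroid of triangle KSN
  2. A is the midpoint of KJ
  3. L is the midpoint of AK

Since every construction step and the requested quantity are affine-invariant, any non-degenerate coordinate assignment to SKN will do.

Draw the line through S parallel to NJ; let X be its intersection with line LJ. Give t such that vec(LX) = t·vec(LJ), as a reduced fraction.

t = 7/3

Assign S = (0, 0), K = (1, 0), N = (0, 1) — the answer is frame-independent, so this choice is without loss of generality.
1. J is the centroid of triangle KSN ⇒ J = (1/3, 1/3)
2. A is the midpoint of KJ ⇒ A = (2/3, 1/6)
3. L is the midpoint of AK ⇒ L = (5/6, 1/12)
through S parallel to NJ: direction (1/3, -2/3); meets LJ at X = (-1/3, 2/3)
X = L + t·(J−L) with t = 7/3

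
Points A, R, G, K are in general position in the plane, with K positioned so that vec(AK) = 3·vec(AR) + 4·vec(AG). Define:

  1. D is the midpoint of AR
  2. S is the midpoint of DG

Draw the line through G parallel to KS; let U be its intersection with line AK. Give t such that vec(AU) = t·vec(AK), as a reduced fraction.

t = 11/2

Assign A = (0, 0), R = (1, 0), G = (0, 1), K = (3, 4) — the answer is frame-independent, so this choice is without loss of generality.
1. D is the midpoint of AR ⇒ D = (1/2, 0)
2. S is the midpoint of DG ⇒ S = (1/4, 1/2)
through G parallel to KS: direction (-11/4, -7/2); meets AK at U = (33/2, 22)
U = A + t·(K−A) with t = 11/2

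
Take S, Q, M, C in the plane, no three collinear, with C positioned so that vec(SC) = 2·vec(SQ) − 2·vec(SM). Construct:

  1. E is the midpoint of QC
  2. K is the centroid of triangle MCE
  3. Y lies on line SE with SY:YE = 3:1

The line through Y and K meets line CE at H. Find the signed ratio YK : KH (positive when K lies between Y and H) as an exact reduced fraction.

YK:KH = 1/2

Set S = (0, 0), Q = (1, 0), M = (0, 1), C = (2, -2); any affine frame gives the same invariant.
1. E is the midpoint of QC ⇒ E = (3/2, -1)
2. K is the centroid of triangle MCE ⇒ K = (7/6, -2/3)
3. Y lies on line SE with SY:YE = 3:1 ⇒ Y = (9/8, -3/4)
line YK meets CE at H = (5/4, -1/2)
K = Y + t·(H−Y) with t = 1/3, so YK:KH = 1/3:2/3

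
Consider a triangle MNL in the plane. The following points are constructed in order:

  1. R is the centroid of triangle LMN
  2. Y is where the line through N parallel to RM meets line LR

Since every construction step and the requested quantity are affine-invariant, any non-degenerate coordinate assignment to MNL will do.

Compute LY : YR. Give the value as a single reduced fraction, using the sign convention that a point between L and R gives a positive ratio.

LY:YR = -2

Work in coordinates with M = (0, 0), N = (1, 0), L = (0, 1).
1. R is the centroid of triangle LMN ⇒ R = (1/3, 1/3)
2. Y is where the line through N parallel to RM meets line LR ⇒ Y = (2/3, -1/3)
Y = L + t·(R−L) with t = 2, so LY:YR = t:(1−t) = 2:-1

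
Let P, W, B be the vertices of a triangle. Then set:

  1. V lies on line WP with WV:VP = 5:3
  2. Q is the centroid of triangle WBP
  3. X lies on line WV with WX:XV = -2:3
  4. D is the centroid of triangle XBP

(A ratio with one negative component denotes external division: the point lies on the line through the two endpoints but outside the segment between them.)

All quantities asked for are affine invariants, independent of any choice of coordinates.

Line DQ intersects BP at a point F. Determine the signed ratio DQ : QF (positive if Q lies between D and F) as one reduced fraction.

Choose coordinates P = (0, 0), W = (1, 0), B = (0, 1).
1. V lies on line WP with WV:VP = 5:3 ⇒ V = (3/8, 0)
2. Q is the centroid of triangle WBP ⇒ Q = (1/3, 1/3)
3. X lies on line WV with WX:XV = -2:3 ⇒ X = (9/4, 0)
4. D is the centroid of triangle XBP ⇒ D = (3/4, 1/3)
line DQ meets BP at F = (0, 1/3)
Q = D + t·(F−D) with t = 5/9, so DQ:QF = 5/9:4/9

DQ:QF = 5/4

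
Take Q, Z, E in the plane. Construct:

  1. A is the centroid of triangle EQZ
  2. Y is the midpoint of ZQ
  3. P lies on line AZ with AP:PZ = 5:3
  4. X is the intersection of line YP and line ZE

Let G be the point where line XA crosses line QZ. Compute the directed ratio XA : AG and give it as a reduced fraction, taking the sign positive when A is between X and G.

XA:AG = -1/2

Set Q = (0, 0), Z = (1, 0), E = (0, 1); any affine frame gives the same invariant.
1. A is the centroid of triangle EQZ ⇒ A = (1/3, 1/3)
2. Y is the midpoint of ZQ ⇒ Y = (1/2, 0)
3. P lies on line AZ with AP:PZ = 5:3 ⇒ P = (3/4, 1/8)
4. X is the intersection of line YP and line ZE ⇒ X = (5/6, 1/6)
line XA meets QZ at G = (4/3, 0)
A = X + t·(G−X) with t = -1, so XA:AG = -1:2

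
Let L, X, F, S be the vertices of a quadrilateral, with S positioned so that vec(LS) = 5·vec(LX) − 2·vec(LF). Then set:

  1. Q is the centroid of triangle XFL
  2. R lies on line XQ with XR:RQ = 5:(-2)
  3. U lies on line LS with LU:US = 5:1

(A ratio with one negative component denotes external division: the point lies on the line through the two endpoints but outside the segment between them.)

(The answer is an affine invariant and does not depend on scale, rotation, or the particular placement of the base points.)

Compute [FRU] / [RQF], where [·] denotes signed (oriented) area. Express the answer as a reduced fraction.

Work in coordinates with L = (0, 0), X = (1, 0), F = (0, 1), S = (5, -2).
1. Q is the centroid of triangle XFL ⇒ Q = (1/3, 1/3)
2. R lies on line XQ with XR:RQ = 5:(-2) ⇒ R = (-1/9, 5/9)
3. U lies on line LS with LU:US = 5:1 ⇒ U = (25/6, -5/3)
2·[FRU] = 58/27, 2·[RQF] = 2/9
[FRU]:[RQF] = 58/27:2/9 = 29/3

[FRU]:[RQF] = 29/3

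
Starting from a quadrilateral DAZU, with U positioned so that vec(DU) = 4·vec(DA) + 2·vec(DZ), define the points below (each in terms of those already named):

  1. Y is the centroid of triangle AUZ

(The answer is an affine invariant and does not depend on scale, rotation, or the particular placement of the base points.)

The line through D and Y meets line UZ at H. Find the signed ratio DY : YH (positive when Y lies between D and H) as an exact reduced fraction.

DY:YH = 7/5

Assign D = (0, 0), A = (1, 0), Z = (0, 1), U = (4, 2) — the answer is frame-independent, so this choice is without loss of generality.
1. Y is the centroid of triangle AUZ ⇒ Y = (5/3, 1)
line DY meets UZ at H = (20/7, 12/7)
Y = D + t·(H−D) with t = 7/12, so DY:YH = 7/12:5/12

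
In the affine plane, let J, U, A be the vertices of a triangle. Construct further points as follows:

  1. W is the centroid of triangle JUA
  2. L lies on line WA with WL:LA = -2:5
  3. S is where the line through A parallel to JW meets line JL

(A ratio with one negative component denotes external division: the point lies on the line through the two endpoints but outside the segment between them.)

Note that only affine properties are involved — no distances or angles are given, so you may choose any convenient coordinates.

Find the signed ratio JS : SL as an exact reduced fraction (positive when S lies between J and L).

Set J = (0, 0), U = (1, 0), A = (0, 1); any affine frame gives the same invariant.
1. W is the centroid of triangle JUA ⇒ W = (1/3, 1/3)
2. L lies on line WA with WL:LA = -2:5 ⇒ L = (5/9, -1/9)
3. S is where the line through A parallel to JW meets line JL ⇒ S = (-5/6, 1/6)
S = J + t·(L−J) with t = -3/2, so JS:SL = t:(1−t) = -3/2:5/2

JS:SL = -3/5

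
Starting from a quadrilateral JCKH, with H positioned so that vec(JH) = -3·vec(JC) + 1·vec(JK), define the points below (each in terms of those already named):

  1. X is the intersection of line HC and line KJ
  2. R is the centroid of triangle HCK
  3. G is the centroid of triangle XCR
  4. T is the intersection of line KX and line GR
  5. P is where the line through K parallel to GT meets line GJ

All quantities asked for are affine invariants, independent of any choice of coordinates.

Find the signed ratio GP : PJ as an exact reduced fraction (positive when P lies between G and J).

Work in coordinates with J = (0, 0), C = (1, 0), K = (0, 1), H = (-3, 1).
1. X is the intersection of line HC and line KJ ⇒ X = (0, 1/4)
2. R is the centroid of triangle HCK ⇒ R = (-2/3, 2/3)
3. G is the centroid of triangle XCR ⇒ G = (1/9, 11/36)
4. T is the intersection of line KX and line GR ⇒ T = (0, 5/14)
5. P is where the line through K parallel to GT meets line GJ ⇒ P = (14/45, 77/90)
P = G + t·(J−G) with t = -9/5, so GP:PJ = t:(1−t) = -9/5:14/5

GP:PJ = -9/14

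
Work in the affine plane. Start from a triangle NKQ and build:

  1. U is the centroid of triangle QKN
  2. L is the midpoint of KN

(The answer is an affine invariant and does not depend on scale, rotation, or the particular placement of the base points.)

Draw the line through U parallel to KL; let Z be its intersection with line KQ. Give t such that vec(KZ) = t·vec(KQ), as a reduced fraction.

t = 1/3

Work in coordinates with N = (0, 0), K = (1, 0), Q = (0, 1).
1. U is the centroid of triangle QKN ⇒ U = (1/3, 1/3)
2. L is the midpoint of KN ⇒ L = (1/2, 0)
through U parallel to KL: direction (-1/2, 0); meets KQ at Z = (2/3, 1/3)
Z = K + t·(Q−K) with t = 1/3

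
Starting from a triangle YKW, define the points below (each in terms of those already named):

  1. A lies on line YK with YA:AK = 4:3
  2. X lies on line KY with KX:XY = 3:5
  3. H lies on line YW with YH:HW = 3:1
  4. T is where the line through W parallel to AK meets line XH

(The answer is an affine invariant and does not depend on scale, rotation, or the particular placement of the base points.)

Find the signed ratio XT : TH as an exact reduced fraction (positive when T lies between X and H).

Set Y = (0, 0), K = (1, 0), W = (0, 1); any affine frame gives the same invariant.
1. A lies on line YK with YA:AK = 4:3 ⇒ A = (4/7, 0)
2. X lies on line KY with KX:XY = 3:5 ⇒ X = (5/8, 0)
3. H lies on line YW with YH:HW = 3:1 ⇒ H = (0, 3/4)
4. T is where the line through W parallel to AK meets line XH ⇒ T = (-5/24, 1)
T = X + t·(H−X) with t = 4/3, so XT:TH = t:(1−t) = 4/3:-1/3

XT:TH = -4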